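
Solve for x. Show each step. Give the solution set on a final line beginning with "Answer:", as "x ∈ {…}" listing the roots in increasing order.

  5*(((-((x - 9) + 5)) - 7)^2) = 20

Step 1. [5*(((-((x - 9) + 5)) - 7)^2) = 20] 5·(inner) — divide through by 5. So div: ((-((x - 9) + 5)) - 7)^2 = 4.
Step 2. [((-((x - 9) + 5)) - 7)^2 = 4] 4 ≥ 0, LHS is (·)² — take ±√, so sqrt: (-((x - 9) + 5)) - 7 = 2 or -2.
Step 3. [(-((x - 9) + 5)) - 7 = 2 or -2] 7 comes off first (add 7). So sub: -((x - 9) + 5) = 9 or 5.
Step 4. [-((x - 9) + 5) = 9 or 5] leading − — multiply by −1, so neg: (x - 9) + 5 = -9 or -5.
Step 5. [(x - 9) + 5 = -9 or -5] 5 comes off first (subtract 5). So sub: x - 9 = -14 or -10.
Step 6. [x - 9 = -14 or -10] the outer -9 inverts by adding 9 ⇒ sub: x = -5 or -1.

Answer: x ∈ {-5, -1}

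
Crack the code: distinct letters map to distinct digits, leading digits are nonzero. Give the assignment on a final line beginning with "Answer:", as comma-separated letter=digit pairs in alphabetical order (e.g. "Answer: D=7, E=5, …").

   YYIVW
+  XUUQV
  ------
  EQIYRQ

Step 1. [col 1: W + V ≡ Q (mod 10)] column 1 (W + V ≡ Q (mod 10), carry-in 0) doesn't pin V yet; pick V=7 and continue ⇒ V=7.
Step 2. [col 1: W + V ≡ Q (mod 10)] several values work for W in column 1 (W + V ≡ Q (mod 10), carry-in 0); try W=5. So W=5.
Step 3. [col 1: W + V ≡ Q (mod 10)] from column 1 (W=5, V=7, carry-in 0, digits 5,7 already taken and all letters distinct): Q must equal 2. So Q=2.
Step 4. [col 2: V + Q ≡ R (mod 10)] column 2: given V=7, Q=2, carry-in 1, and digits 2,5,7 already taken and all letters distinct, V+Q≡R (mod 10) forces R=0 ⇒ R=0.
Step 5. [col 3: I + U ≡ Y (mod 10)] several values work for U in column 3 (I + U ≡ Y (mod 10), carry-in 1); try U=4, so U=4.
Step 6. [col 3: I + U ≡ Y (mod 10)] no forcing yet in column 3 (carry-in 1); I=8 is free and consistent — try it, so I=8.
Step 7. [E] adding two 5-digit numbers gives at most 5+1 digits, and here it does — E is that final carry and must be 1 ⇒ E=1.
Step 8. [col 3: I + U ≡ Y (mod 10)] column 3: given I=8, U=4, carry-in 1, and digits 0,1,2,4,5,7,8 already taken and all letters distinct, I+U≡Y (mod 10) forces Y=3, so Y=3.
Step 9. [col 5: Y + X ≡ Q (mod 10)] column 5 reads Y+X+carry(0)=Q with Y=3, Q=2; with digits 0,1,2,3,4,5,7,8 already taken and all letters distinct, the only value for X is 9. So X=9.

Answer: E=1, I=8, Q=2, R=0, U=4, V=7, W=5, X=9, Y=3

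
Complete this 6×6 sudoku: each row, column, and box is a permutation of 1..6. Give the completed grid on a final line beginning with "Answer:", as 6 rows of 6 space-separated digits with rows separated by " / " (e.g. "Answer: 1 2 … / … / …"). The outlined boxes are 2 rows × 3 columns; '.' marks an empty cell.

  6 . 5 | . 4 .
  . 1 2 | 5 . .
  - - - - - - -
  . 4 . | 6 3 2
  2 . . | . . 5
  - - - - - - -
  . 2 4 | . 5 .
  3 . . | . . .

Step 1. [r5c6∈{1,3,6}] in row 5, 6 fits only at r5c6 ⇒ r5c6=6.
Step 2. [r1c4∈{1,2,3}] row 1 places 2 nowhere but r1c4, so r1c4=2.
Step 3. [r4c5∈{1}] r4c5 has the single candidate 1 ⇒ r4c5=1.
Step 4. [r5c1∈{1}] nothing but 1 survives at r5c1 ⇒ r5c1=1.
Step 5. [r1c6∈{1,3}] row 1 places 1 nowhere but r1c6 ⇒ r1c6=1.
Step 6. [r4c3∈{3,6}] col 3 places 3 nowhere but r4c3, so r4c3=3.
Step 7. [r4c4∈{4}] r4c4 has the single candidate 4. So r4c4=4.
Step 8. [r6c3∈{6}] r6c3 has the single candidate 6, so r6c3=6.
Step 9. [r6c2∈{5}] r6c2 is down to just 5. So r6c2=5.
Step 10. [r6c6∈{4}] r6c6 is down to just 4, so r6c6=4.
Step 11. [r2c5∈{6}] r2c5's peers cover all but 6, so r2c5=6.
Step 12. [r3c1∈{5}] only 5 remains possible at r3c1, so r3c1=5.
Step 13. [r2c6∈{3}] only 3 remains possible at r2c6, so r2c6=3.
Step 14. [r6c5∈{2}] r6c5 has the single candidate 2, so r6c5=2.
Step 15. [r2c1∈{4}] r2c1 has the single candidate 4. So r2c1=4.
Step 16. [r1c2∈{3}] r1c2's peers cover all but 3, so r1c2=3.
Step 17. [r5c4∈{3}] r5c4's peers cover all but 3, so r5c4=3.
Step 18. [r4c2∈{6}] only 6 remains possible at r4c2 ⇒ r4c2=6.
Step 19. [r3c3∈{1}] r3c3 has the single candidate 1, so r3c3=1.
Step 20. [r6c4∈{1}] r6c4's peers cover all but 1. So r6c4=1.

Answer: 6 3 5 2 4 1 / 4 1 2 5 6 3 / 5 4 1 6 3 2 / 2 6 3 4 1 5 / 1 2 4 3 5 6 / 3 5 6 1 2 4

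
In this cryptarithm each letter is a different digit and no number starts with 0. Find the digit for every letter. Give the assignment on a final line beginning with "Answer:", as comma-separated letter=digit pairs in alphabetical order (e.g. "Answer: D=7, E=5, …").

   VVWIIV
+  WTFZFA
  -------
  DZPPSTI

Step 1. [col 1: V + A ≡ I (mod 10)] column 1 (V + A ≡ I (mod 10), carry-in 0) doesn't pin A yet; pick A=3 and continue ⇒ A=3.
Step 2. [col 1: V + A ≡ I (mod 10)] no forcing yet in column 1 (carry-in 0); V=2 is free and consistent — try it ⇒ V=2.
Step 3. [col 1: V + A ≡ I (mod 10)] column 1: given V=2, A=3, carry-in 0, and digits 2,3 already taken and all letters distinct, V+A≡I (mod 10) forces I=5 ⇒ I=5.
Step 4. [col 2: I + F ≡ T (mod 10)] column 2 (I + F ≡ T (mod 10), carry-in 0) doesn't pin F yet; pick F=9 and continue ⇒ F=9.
Step 5. [D] adding two 6-digit numbers gives at most 6+1 digits, and here it does — D is that final carry and must be 1, so D=1.
Step 6. [col 2: I + F ≡ T (mod 10)] in column 2 we have I+F≡T with carry-in 0; given I=5, F=9 and digits 1,2,3,5,9 already taken and all letters distinct, that pins T to 4, so T=4.
Step 7. [col 3: I + Z ≡ S (mod 10)] in column 3 we have I+Z≡S with carry-in 1; given I=5 and digits 1,2,3,4,5,9 already taken and all letters distinct, that pins Z to 0 ⇒ Z=0.
Step 8. [col 3: I + Z ≡ S (mod 10)] in column 3 we have I+Z≡S with carry-in 1; given I=5, Z=0 and digits 0,1,2,3,4,5,9 already taken and all letters distinct, that pins S to 6 ⇒ S=6.
Step 9. [col 4: W + F ≡ P (mod 10)] column 4: given F=9, carry-in 0, and digits 0,1,2,3,4,5,6,9 already taken and all letters distinct, W+F≡P (mod 10) forces P=7 ⇒ P=7.
Step 10. [col 4: W + F ≡ P (mod 10)] column 4: given F=9, P=7, carry-in 0, and digits 0,1,2,3,4,5,6,7,9 already taken and all letters distinct, W+F≡P (mod 10) forces W=8, so W=8.

Answer: A=3, D=1, F=9, I=5, P=7, S=6, T=4, V=2, W=8, Z=0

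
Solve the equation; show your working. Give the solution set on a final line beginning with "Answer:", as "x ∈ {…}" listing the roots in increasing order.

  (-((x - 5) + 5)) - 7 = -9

Step 1. [(-((x - 5) + 5)) - 7 = -9] the outer -7 inverts by adding 7, so sub: -((x - 5) + 5) = -2.
Step 2. [-((x - 5) + 5) = -2] LHS negated; negate both sides, so neg: (x - 5) + 5 = 2.
Step 3. [(x - 5) + 5 = 2] +5 is outermost — subtract 5 both sides. So sub: x - 5 = -3.
Step 4. [x - 5 = -3] 5 comes off first (add 5) ⇒ sub: x = 2.

Answer: x ∈ {2}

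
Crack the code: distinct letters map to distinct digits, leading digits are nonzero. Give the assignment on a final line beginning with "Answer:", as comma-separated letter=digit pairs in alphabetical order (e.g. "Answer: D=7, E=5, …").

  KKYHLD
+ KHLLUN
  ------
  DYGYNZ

Step 1. [col 1: D + N ≡ Z (mod 10)] no forcing yet in column 1 (carry-in 0); Z=0 is free and consistent — try it, so Z=0.
Step 2. [col 1: D + N ≡ Z (mod 10)] column 1 (D + N ≡ Z (mod 10), carry-in 0) doesn't pin D yet; pick D=9 and continue ⇒ D=9.
Step 3. [col 1: D + N ≡ Z (mod 10)] from column 1 (D=9, Z=0, carry-in 0, digits 0,9 already taken and all letters distinct): N must equal 1. So N=1.
Step 4. [col 2: L + U ≡ N (mod 10)] several values work for U in column 2 (L + U ≡ N (mod 10), carry-in 1); try U=7 ⇒ U=7.
Step 5. [col 2: L + U ≡ N (mod 10)] column 2: given U=7, N=1, carry-in 1, and digits 0,1,7,9 already taken and all letters distinct, L+U≡N (mod 10) forces L=3 ⇒ L=3.
Step 6. [col 3: H + L ≡ Y (mod 10)] no forcing yet in column 3 (carry-in 1); Y=2 is free and consistent — try it ⇒ Y=2.
Step 7. [col 3: H + L ≡ Y (mod 10)] in column 3 we have H+L≡Y with carry-in 1; given L=3, Y=2 and digits 0,1,2,3,7,9 already taken and all letters distinct, that pins H to 8, so H=8.
Step 8. [col 4: Y + L ≡ G (mod 10)] column 4: given Y=2, L=3, carry-in 1, and digits 0,1,2,3,7,8,9 already taken and all letters distinct, Y+L≡G (mod 10) forces G=6 ⇒ G=6.
Step 9. [col 5: K + H ≡ Y (mod 10)] column 5 reads K+H+carry(0)=Y with H=8, Y=2; with digits 0,1,2,3,6,7,8,9 already taken and all letters distinct, the only value for K is 4, so K=4.

Answer: D=9, G=6, H=8, K=4, L=3, N=1, U=7, Y=2, Z=0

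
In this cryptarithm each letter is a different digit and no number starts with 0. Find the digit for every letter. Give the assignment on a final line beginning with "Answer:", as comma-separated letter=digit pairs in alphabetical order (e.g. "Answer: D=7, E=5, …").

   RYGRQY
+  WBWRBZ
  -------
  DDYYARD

Step 1. [col 1: Y + Z ≡ D (mod 10)] Z=2 is one option consistent with column 1 (Y + Z ≡ D (mod 10), carry-in 0) — take it, so Z=2.
Step 2. [col 1: Y + Z ≡ D (mod 10)] Y=9 is one option consistent with column 1 (Y + Z ≡ D (mod 10), carry-in 0) — take it. So Y=9.
Step 3. [col 1: Y + Z ≡ D (mod 10)] in column 1 we have Y+Z≡D with carry-in 0; given Y=9, Z=2 and digits 2,9 already taken and all letters distinct, that pins D to 1, so D=1.
Step 4. [col 2: Q + B ≡ R (mod 10)] column 2 (Q + B ≡ R (mod 10), carry-in 1) doesn't pin Q yet; pick Q=7 and continue, so Q=7.
Step 5. [col 2: Q + B ≡ R (mod 10)] no forcing yet in column 2 (carry-in 1); B=0 is free and consistent — try it ⇒ B=0.
Step 6. [col 2: Q + B ≡ R (mod 10)] from column 2 (Q=7, B=0, carry-in 1, digits 0,1,2,7,9 already taken and all letters distinct): R must equal 8. So R=8.
Step 7. [col 3: R + R ≡ A (mod 10)] column 3: given R=8, carry-in 0, and digits 0,1,2,7,8,9 already taken and all letters distinct, R+R≡A (mod 10) forces A=6. So A=6.
Step 8. [col 4: G + W ≡ Y (mod 10)] column 4 (G + W ≡ Y (mod 10), carry-in 1) doesn't pin G yet; pick G=5 and continue, so G=5.
Step 9. [col 4: G + W ≡ Y (mod 10)] from column 4 (G=5, Y=9, carry-in 1, digits 0,1,2,5,6,7,8,9 already taken and all letters distinct): W must equal 3 ⇒ W=3.

Answer: A=6, B=0, D=1, G=5, Q=7, R=8, W=3, Y=9, Z=2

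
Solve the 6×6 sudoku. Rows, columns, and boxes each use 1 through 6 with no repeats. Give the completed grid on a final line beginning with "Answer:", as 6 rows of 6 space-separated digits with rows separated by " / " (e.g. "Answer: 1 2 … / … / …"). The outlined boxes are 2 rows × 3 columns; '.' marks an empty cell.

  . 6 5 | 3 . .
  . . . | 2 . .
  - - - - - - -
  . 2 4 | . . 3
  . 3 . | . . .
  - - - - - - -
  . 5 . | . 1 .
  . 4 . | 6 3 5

Step 1. [r1c5∈{4}] only 4 remains possible at r1c5 ⇒ r1c5=4.
Step 2. [r5c6∈{2,4}] across box 6, 2 lands solely at r5c6, so r5c6=2.
Step 3. [r2c2∈{1}] r2c2 has the single candidate 1, so r2c2=1.
Step 4. [r2c5∈{5,6}] r2c5 is the only open cell in row 2 admitting 5 ⇒ r2c5=5.
Step 5. [r4c6∈{1,4,6}] col 6 places 4 nowhere but r4c6 ⇒ r4c6=4.
Step 6. [r2c3∈{3}] r2c3 has the single candidate 3, so r2c3=3.
Step 7. [r3c5∈{6}] r3c5's peers cover all but 6 ⇒ r3c5=6.
Step 8. [r6c3∈{1,2}] r6c3 is the only open cell in col 3 admitting 2 ⇒ r6c3=2.
Step 9. [r4c3∈{1,6}] col 3 places 1 nowhere but r4c3. So r4c3=1.
Step 10. [r4c1∈{5,6}] r4c1 is the only open cell in row 4 admitting 6. So r4c1=6.
Step 11. [r4c4∈{5}] only 5 remains possible at r4c4 ⇒ r4c4=5.
Step 12. [r1c1∈{2}] r1c1's peers cover all but 2 ⇒ r1c1=2.
Step 13. [r5c3∈{6}] r5c3 is down to just 6. So r5c3=6.
Step 14. [r1c6∈{1}] r1c6 is down to just 1. So r1c6=1.
Step 15. [r2c6∈{6}] r2c6 has the single candidate 6, so r2c6=6.
Step 16. [r3c4∈{1}] nothing but 1 survives at r3c4. So r3c4=1.
Step 17. [r4c5∈{2}] only 2 remains possible at r4c5. So r4c5=2.
Step 18. [r2c1∈{4}] r2c1 is down to just 4, so r2c1=4.
Step 19. [r3c1∈{5}] only 5 remains possible at r3c1, so r3c1=5.
Step 20. [r5c1∈{3}] nothing but 3 survives at r5c1. So r5c1=3.
Step 21. [r6c1∈{1}] r6c1 has the single candidate 1 ⇒ r6c1=1.
Step 22. [r5c4∈{4}] r5c4's peers cover all but 4 ⇒ r5c4=4.

Answer: 2 6 5 3 4 1 / 4 1 3 2 5 6 / 5 2 4 1 6 3 / 6 3 1 5 2 4 / 3 5 6 4 1 2 / 1 4 2 6 3 5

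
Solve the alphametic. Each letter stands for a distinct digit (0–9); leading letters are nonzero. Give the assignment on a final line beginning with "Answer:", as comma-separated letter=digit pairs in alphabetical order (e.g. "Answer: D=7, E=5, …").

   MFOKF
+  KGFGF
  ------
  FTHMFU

Step 1. [col 1: F + F ≡ U (mod 10)] several values work for U in column 1 (F + F ≡ U (mod 10), carry-in 0); try U=2. So U=2.
Step 2. [col 1: F + F ≡ U (mod 10)] several values work for F in column 1 (F + F ≡ U (mod 10), carry-in 0); try F=1. So F=1.
Step 3. [col 2: K + G ≡ F (mod 10)] no forcing yet in column 2 (carry-in 0); K=3 is free and consistent — try it, so K=3.
Step 4. [col 2: K + G ≡ F (mod 10)] in column 2 we have K+G≡F with carry-in 0; given K=3, F=1 and digits 1,2,3 already taken and all letters distinct, that pins G to 8. So G=8.
Step 5. [col 3: O + F ≡ M (mod 10)] several values work for M in column 3 (O + F ≡ M (mod 10), carry-in 1); try M=7, so M=7.
Step 6. [col 3: O + F ≡ M (mod 10)] column 3: given F=1, M=7, carry-in 1, and digits 1,2,3,7,8 already taken and all letters distinct, O+F≡M (mod 10) forces O=5, so O=5.
Step 7. [col 4: F + G ≡ H (mod 10)] from column 4 (F=1, G=8, carry-in 0, digits 1,2,3,5,7,8 already taken and all letters distinct): H must equal 9 ⇒ H=9.
Step 8. [col 5: M + K ≡ T (mod 10)] from column 5 (M=7, K=3, carry-in 0, digits 1,2,3,5,7,8,9 already taken and all letters distinct): T must equal 0 ⇒ T=0.

Answer: F=1, G=8, H=9, K=3, M=7, O=5, T=0, U=2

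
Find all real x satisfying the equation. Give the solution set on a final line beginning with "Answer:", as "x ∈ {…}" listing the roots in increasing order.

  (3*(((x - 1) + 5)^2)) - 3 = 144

Step 1. [(3*(((x - 1) + 5)^2)) - 3 = 144] 3 | LHS and 3 | 144: pull 3 out, so factor: (((x - 1) + 5)^2) - 1 = 48.
Step 2. [(((x - 1) + 5)^2) - 1 = 48] add 1: x sits inside (… - 1), so sub: ((x - 1) + 5)^2 = 49.
Step 3. [((x - 1) + 5)^2 = 49] √ both sides: 49 ≥ 0 gives two branches ⇒ sqrt: (x - 1) + 5 = 7 or -7.
Step 4. [(x - 1) + 5 = 7 or -7] the outer +5 inverts by subtracting 5 ⇒ sub: x - 1 = 2 or -12.
Step 5. [x - 1 = 2 or -12] peel the -1: add 1 from each side. So sub: x = 3 or -11.

Answer: x ∈ {-11, 3}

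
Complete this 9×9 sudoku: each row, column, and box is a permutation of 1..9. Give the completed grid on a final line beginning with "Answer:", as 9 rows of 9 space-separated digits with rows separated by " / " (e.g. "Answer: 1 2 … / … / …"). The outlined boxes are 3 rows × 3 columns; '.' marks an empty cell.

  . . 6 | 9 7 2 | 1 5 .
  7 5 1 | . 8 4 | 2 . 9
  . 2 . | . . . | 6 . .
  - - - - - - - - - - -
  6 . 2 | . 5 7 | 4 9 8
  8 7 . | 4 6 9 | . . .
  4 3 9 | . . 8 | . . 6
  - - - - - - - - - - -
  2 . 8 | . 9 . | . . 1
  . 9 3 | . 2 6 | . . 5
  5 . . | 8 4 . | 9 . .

Step 1. [r2c8∈{3}] only 3 remains possible at r2c8. So r2c8=3.
Step 2. [r8c8∈{4,7,8}] row 8 places 4 nowhere but r8c8. So r8c8=4.
Step 3. [r3c5∈{1,3}] in col 5, 3 fits only at r3c5 ⇒ r3c5=3.
Step 4. [r6c5∈{1}] r6c5's peers cover all but 1 ⇒ r6c5=1.
Step 5. [r9c3∈{7}] nothing but 7 survives at r9c3 ⇒ r9c3=7.
Step 6. [r1c9∈{4}] only 4 remains possible at r1c9. So r1c9=4.
Step 7. [r6c7∈{5,7}] row 6 places 5 nowhere but r6c7 ⇒ r6c7=5.
Step 8. [r6c8∈{2,7}] across row 6, 7 lands solely at r6c8, so r6c8=7.
Step 9. [r5c7∈{3}] nothing but 3 survives at r5c7 ⇒ r5c7=3.
Step 10. [r7c8∈{6}] only 6 remains possible at r7c8. So r7c8=6.
Step 11. [r9c8∈{2}] r9c8's peers cover all but 2. So r9c8=2.
Step 12. [r7c7∈{7}] only 7 remains possible at r7c7 ⇒ r7c7=7.
Step 13. [r8c1∈{1}] r8c1 is down to just 1, so r8c1=1.
Step 14. [r3c4∈{1,5}] col 4 places 1 nowhere but r3c4. So r3c4=1.
Step 15. [r7c4∈{3,5}] in col 4, 5 fits only at r7c4, so r7c4=5.
Step 16. [r9c9∈{3}] r9c9 is down to just 3, so r9c9=3.
Step 17. [r2c4∈{6}] r2c4 has the single candidate 6 ⇒ r2c4=6.
Step 18. [r7c2∈{4}] only 4 remains possible at r7c2. So r7c2=4.
Step 19. [r5c3∈{5}] nothing but 5 survives at r5c3, so r5c3=5.
Step 20. [r7c6∈{3}] r7c6 has the single candidate 3, so r7c6=3.
Step 21. [r5c8∈{1}] nothing but 1 survives at r5c8. So r5c8=1.
Step 22. [r6c4∈{2}] r6c4's peers cover all but 2 ⇒ r6c4=2.
Step 23. [r3c9∈{7}] only 7 remains possible at r3c9. So r3c9=7.
Step 24. [r4c4∈{3}] nothing but 3 survives at r4c4. So r4c4=3.
Step 25. [r9c6∈{1}] r9c6 is down to just 1. So r9c6=1.
Step 26. [r3c6∈{5}] nothing but 5 survives at r3c6, so r3c6=5.
Step 27. [r9c2∈{6}] nothing but 6 survives at r9c2. So r9c2=6.
Step 28. [r8c4∈{7}] r8c4 has the single candidate 7, so r8c4=7.
Step 29. [r1c1∈{3}] r1c1's peers cover all but 3 ⇒ r1c1=3.
Step 30. [r3c3∈{4}] r3c3 has the single candidate 4, so r3c3=4.
Step 31. [r1c2∈{8}] nothing but 8 survives at r1c2, so r1c2=8.
Step 32. [r5c9∈{2}] only 2 remains possible at r5c9, so r5c9=2.
Step 33. [r3c1∈{9}] r3c1 is down to just 9 ⇒ r3c1=9.
Step 34. [r4c2∈{1}] r4c2's peers cover all but 1. So r4c2=1.
Step 35. [r3c8∈{8}] nothing but 8 survives at r3c8, so r3c8=8.
Step 36. [r8c7∈{8}] nothing but 8 survives at r8c7, so r8c7=8.

Answer: 3 8 6 9 7 2 1 5 4 / 7 5 1 6 8 4 2 3 9 / 9 2 4 1 3 5 6 8 7 / 6 1 2 3 5 7 4 9 8 / 8 7 5 4 6 9 3 1 2 / 4 3 9 2 1 8 5 7 6 / 2 4 8 5 9 3 7 6 1 / 1 9 3 7 2 6 8 4 5 / 5 6 7 8 4 1 9 2 3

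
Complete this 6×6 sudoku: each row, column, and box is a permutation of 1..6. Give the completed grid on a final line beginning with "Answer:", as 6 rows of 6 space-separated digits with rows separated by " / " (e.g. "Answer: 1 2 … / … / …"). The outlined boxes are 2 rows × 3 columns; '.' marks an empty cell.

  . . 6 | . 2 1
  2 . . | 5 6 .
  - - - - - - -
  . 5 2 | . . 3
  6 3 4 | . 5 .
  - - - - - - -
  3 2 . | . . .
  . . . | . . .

Step 1. [r4c4∈{1,2}] across row 4, 1 lands solely at r4c4 ⇒ r4c4=1.
Step 2. [r2c6∈{4}] r2c6 is down to just 4 ⇒ r2c6=4.
Step 3. [r6c4∈{2,3,4,6}] in col 4, 2 fits only at r6c4 ⇒ r6c4=2.
Step 4. [r6c2∈{1,4,6}] col 2 places 6 nowhere but r6c2. So r6c2=6.
Step 5. [r6c1∈{1,4,5}] box 5 places 4 nowhere but r6c1. So r6c1=4.
Step 6. [r5c6∈{5,6}] across col 6, 6 lands solely at r5c6 ⇒ r5c6=6.
Step 7. [r5c3∈{1,5}] 5 has one home in row 5: r5c3, so r5c3=5.
Step 8. [r5c5∈{1,4}] 1 has one home in row 5: r5c5. So r5c5=1.
Step 9. [r3c5∈{4}] nothing but 4 survives at r3c5 ⇒ r3c5=4.
Step 10. [r2c3∈{1,3}] row 2 places 3 nowhere but r2c3 ⇒ r2c3=3.
Step 11. [r3c4∈{6}] only 6 remains possible at r3c4, so r3c4=6.
Step 12. [r5c4∈{4}] only 4 remains possible at r5c4 ⇒ r5c4=4.
Step 13. [r6c6∈{5}] nothing but 5 survives at r6c6, so r6c6=5.
Step 14. [r1c4∈{3}] r1c4 has the single candidate 3 ⇒ r1c4=3.
Step 15. [r4c6∈{2}] r4c6 is down to just 2, so r4c6=2.
Step 16. [r6c5∈{3}] r6c5 has the single candidate 3, so r6c5=3.
Step 17. [r2c2∈{1}] r2c2's peers cover all but 1. So r2c2=1.
Step 18. [r1c1∈{5}] only 5 remains possible at r1c1 ⇒ r1c1=5.
Step 19. [r3c1∈{1}] nothing but 1 survives at r3c1 ⇒ r3c1=1.
Step 20. [r6c3∈{1}] only 1 remains possible at r6c3 ⇒ r6c3=1.
Step 21. [r1c2∈{4}] r1c2 is down to just 4 ⇒ r1c2=4.

Answer: 5 4 6 3 2 1 / 2 1 3 5 6 4 / 1 5 2 6 4 3 / 6 3 4 1 5 2 / 3 2 5 4 1 6 / 4 6 1 2 3 5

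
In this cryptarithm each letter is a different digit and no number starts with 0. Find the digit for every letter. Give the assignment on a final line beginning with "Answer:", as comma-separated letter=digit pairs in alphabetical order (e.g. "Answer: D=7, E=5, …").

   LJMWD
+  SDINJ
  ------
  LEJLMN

Step 1. [L] adding two 5-digit numbers gives at most 5+1 digits, and here it does — L is that final carry and must be 1, so L=1.
Step 2. [col 1: D + J ≡ N (mod 10)] J=4 is one option consistent with column 1 (D + J ≡ N (mod 10), carry-in 0) — take it. So J=4.
Step 3. [col 1: D + J ≡ N (mod 10)] column 1 (D + J ≡ N (mod 10), carry-in 0) doesn't pin D yet; pick D=9 and continue, so D=9.
Step 4. [col 1: D + J ≡ N (mod 10)] from column 1 (D=9, J=4, carry-in 0, digits 1,4,9 already taken and all letters distinct): N must equal 3. So N=3.
Step 5. [col 2: W + N ≡ M (mod 10)] several values work for M in column 2 (W + N ≡ M (mod 10), carry-in 1); try M=6. So M=6.
Step 6. [col 2: W + N ≡ M (mod 10)] from column 2 (N=3, M=6, carry-in 1, digits 1,3,4,6,9 already taken and all letters distinct): W must equal 2 ⇒ W=2.
Step 7. [col 3: M + I ≡ L (mod 10)] column 3 reads M+I+carry(0)=L with M=6, L=1; with digits 1,2,3,4,6,9 already taken and all letters distinct, the only value for I is 5. So I=5.
Step 8. [col 5: L + S ≡ E (mod 10)] in column 5 we have L+S≡E with carry-in 1; given L=1 and digits 1,2,3,4,5,6,9 already taken and all letters distinct, that pins S to 8 ⇒ S=8.
Step 9. [col 5: L + S ≡ E (mod 10)] column 5: given L=1, S=8, carry-in 1, and digits 1,2,3,4,5,6,8,9 already taken and all letters distinct, L+S≡E (mod 10) forces E=0, so E=0.

Answer: D=9, E=0, I=5, J=4, L=1, M=6, N=3, S=8, W=2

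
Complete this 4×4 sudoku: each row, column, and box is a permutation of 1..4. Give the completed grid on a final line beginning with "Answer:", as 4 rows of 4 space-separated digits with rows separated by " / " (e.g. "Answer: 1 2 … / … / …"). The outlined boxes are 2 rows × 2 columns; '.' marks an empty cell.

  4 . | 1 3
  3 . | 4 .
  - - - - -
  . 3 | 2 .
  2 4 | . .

Step 1. [r1c2∈{2}] only 2 remains possible at r1c2. So r1c2=2.
Step 2. [r4c4∈{1}] only 1 remains possible at r4c4, so r4c4=1.
Step 3. [r2c2∈{1}] only 1 remains possible at r2c2. So r2c2=1.
Step 4. [r4c3∈{3}] r4c3 is down to just 3 ⇒ r4c3=3.
Step 5. [r3c4∈{4}] only 4 remains possible at r3c4. So r3c4=4.
Step 6. [r2c4∈{2}] r2c4 is down to just 2 ⇒ r2c4=2.
Step 7. [r3c1∈{1}] r3c1's peers cover all but 1 ⇒ r3c1=1.

Answer: 4 2 1 3 / 3 1 4 2 / 1 3 2 4 / 2 4 3 1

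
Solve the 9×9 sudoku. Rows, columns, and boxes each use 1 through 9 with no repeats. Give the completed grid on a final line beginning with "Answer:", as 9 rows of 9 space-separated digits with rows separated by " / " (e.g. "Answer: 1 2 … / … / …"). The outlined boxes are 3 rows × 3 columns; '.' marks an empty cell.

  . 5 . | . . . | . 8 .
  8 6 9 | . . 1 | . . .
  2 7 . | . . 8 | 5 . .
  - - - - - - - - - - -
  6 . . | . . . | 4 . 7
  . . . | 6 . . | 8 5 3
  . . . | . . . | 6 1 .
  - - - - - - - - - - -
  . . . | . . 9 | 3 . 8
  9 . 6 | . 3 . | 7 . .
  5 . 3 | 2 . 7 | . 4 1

Step 1. [r1c6∈{2,3,4,6}] 6 has one home in col 6: r1c6. So r1c6=6.
Step 2. [r3c3∈{1,4}] row 3 places 1 nowhere but r3c3, so r3c3=1.
Step 3. [r1c3∈{4}] only 4 remains possible at r1c3, so r1c3=4.
Step 4. [r8c8∈{2}] r8c8 is down to just 2 ⇒ r8c8=2.
Step 5. [r6c9∈{2,9}] in box 6, 2 fits only at r6c9 ⇒ r6c9=2.
Step 6. [r1c9∈{9}] r1c9's peers cover all but 9, so r1c9=9.
Step 7. [r9c2∈{8}] r9c2 is down to just 8. So r9c2=8.
Step 8. [r8c4∈{1,4,5,8}] row 8 places 8 nowhere but r8c4, so r8c4=8.
Step 9. [r8c2∈{1,4}] 1 has one home in row 8: r8c2. So r8c2=1.
Step 10. [r8c6∈{4,5}] 4 has one home in row 8: r8c6. So r8c6=4.
Step 11. [r5c6∈{2}] only 2 remains possible at r5c6. So r5c6=2.
Step 12. [r5c3∈{7}] r5c3's peers cover all but 7, so r5c3=7.
Step 13. [r2c8∈{3,7}] across col 8, 7 lands solely at r2c8 ⇒ r2c8=7.
Step 14. [r2c4∈{3,4,5}] across row 2, 3 lands solely at r2c4, so r2c4=3.
Step 15. [r2c5∈{2,4,5}] row 2 places 5 nowhere but r2c5, so r2c5=5.
Step 16. [r7c4∈{1,5}] 5 has one home in row 7: r7c4 ⇒ r7c4=5.
Step 17. [r4c4∈{1,9}] across col 4, 1 lands solely at r4c4, so r4c4=1.
Step 18. [r7c8∈{6}] nothing but 6 survives at r7c8. So r7c8=6.
Step 19. [r7c3∈{2}] only 2 remains possible at r7c3. So r7c3=2.
Step 20. [r7c2∈{4}] r7c2's peers cover all but 4. So r7c2=4.
Step 21. [r5c2∈{9}] r5c2 has the single candidate 9. So r5c2=9.
Step 22. [r5c5∈{4}] r5c5 has the single candidate 4. So r5c5=4.
Step 23. [r3c5∈{9}] r3c5 is down to just 9. So r3c5=9.
Step 24. [r6c2∈{3}] nothing but 3 survives at r6c2 ⇒ r6c2=3.
Step 25. [r6c6∈{5}] r6c6's peers cover all but 5 ⇒ r6c6=5.
Step 26. [r4c5∈{8}] nothing but 8 survives at r4c5. So r4c5=8.
Step 27. [r1c4∈{7}] r1c4 is down to just 7. So r1c4=7.
Step 28. [r2c9∈{4}] only 4 remains possible at r2c9 ⇒ r2c9=4.
Step 29. [r1c5∈{2}] r1c5 is down to just 2. So r1c5=2.
Step 30. [r2c7∈{2}] r2c7 has the single candidate 2, so r2c7=2.
Step 31. [r4c6∈{3}] r4c6 has the single candidate 3 ⇒ r4c6=3.
Step 32. [r8c9∈{5}] r8c9's peers cover all but 5, so r8c9=5.
Step 33. [r7c1∈{7}] r7c1 is down to just 7 ⇒ r7c1=7.
Step 34. [r6c4∈{9}] nothing but 9 survives at r6c4. So r6c4=9.
Step 35. [r3c8∈{3}] r3c8 has the single candidate 3, so r3c8=3.
Step 36. [r7c5∈{1}] r7c5 has the single candidate 1 ⇒ r7c5=1.
Step 37. [r1c7∈{1}] nothing but 1 survives at r1c7, so r1c7=1.
Step 38. [r5c1∈{1}] r5c1's peers cover all but 1. So r5c1=1.
Step 39. [r6c5∈{7}] r6c5 has the single candidate 7, so r6c5=7.
Step 40. [r6c3∈{8}] r6c3 has the single candidate 8, so r6c3=8.
Step 41. [r3c9∈{6}] nothing but 6 survives at r3c9 ⇒ r3c9=6.
Step 42. [r9c5∈{6}] r9c5 has the single candidate 6. So r9c5=6.
Step 43. [r6c1∈{4}] r6c1's peers cover all but 4, so r6c1=4.
Step 44. [r4c3∈{5}] r4c3's peers cover all but 5 ⇒ r4c3=5.
Step 45. [r4c8∈{9}] r4c8 has the single candidate 9, so r4c8=9.
Step 46. [r1c1∈{3}] r1c1 is down to just 3 ⇒ r1c1=3.
Step 47. [r9c7∈{9}] nothing but 9 survives at r9c7 ⇒ r9c7=9.
Step 48. [r4c2∈{2}] r4c2 is down to just 2 ⇒ r4c2=2.
Step 49. [r3c4∈{4}] nothing but 4 survives at r3c4. So r3c4=4.

Answer: 3 5 4 7 2 6 1 8 9 / 8 6 9 3 5 1 2 7 4 / 2 7 1 4 9 8 5 3 6 / 6 2 5 1 8 3 4 9 7 / 1 9 7 6 4 2 8 5 3 / 4 3 8 9 7 5 6 1 2 / 7 4 2 5 1 9 3 6 8 / 9 1 6 8 3 4 7 2 5 / 5 8 3 2 6 7 9 4 1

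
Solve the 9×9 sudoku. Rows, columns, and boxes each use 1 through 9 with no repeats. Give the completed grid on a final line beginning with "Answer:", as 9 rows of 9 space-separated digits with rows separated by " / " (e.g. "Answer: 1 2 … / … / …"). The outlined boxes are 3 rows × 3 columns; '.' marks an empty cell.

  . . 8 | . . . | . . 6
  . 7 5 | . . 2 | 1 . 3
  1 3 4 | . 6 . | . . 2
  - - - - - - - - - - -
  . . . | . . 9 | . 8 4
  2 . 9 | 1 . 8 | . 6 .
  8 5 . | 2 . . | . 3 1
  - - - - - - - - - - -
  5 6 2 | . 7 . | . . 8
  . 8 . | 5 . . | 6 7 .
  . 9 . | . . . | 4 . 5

Step 1. [r5c5∈{3,4,5}] row 5 places 3 nowhere but r5c5, so r5c5=3.
Step 2. [r1c1∈{9}] nothing but 9 survives at r1c1. So r1c1=9.
Step 3. [r8c5∈{1,2,4,9}] in row 8, 2 fits only at r8c5, so r8c5=2.
Step 4. [r7c4∈{3,4,9}] in box 8, 9 fits only at r7c4. So r7c4=9.
Step 5. [r7c6∈{1,3,4}] across row 7, 4 lands solely at r7c6 ⇒ r7c6=4.
Step 6. [r3c7∈{5,7,8,9}] in col 7, 8 fits only at r3c7. So r3c7=8.
Step 7. [r1c7∈{5,7}] 7 has one home in box 3: r1c7. So r1c7=7.
Step 8. [r2c5∈{4,8,9}] col 5 places 9 nowhere but r2c5. So r2c5=9.
Step 9. [r9c5∈{1,8}] col 5 places 8 nowhere but r9c5. So r9c5=8.
Step 10. [r1c5∈{1,4,5}] in col 5, 1 fits only at r1c5, so r1c5=1.
Step 11. [r3c4∈{7}] r3c4 has the single candidate 7, so r3c4=7.
Step 12. [r4c4∈{6}] nothing but 6 survives at r4c4 ⇒ r4c4=6.
Step 13. [r9c4∈{3}] r9c4 has the single candidate 3. So r9c4=3.
Step 14. [r2c8∈{4}] r2c8's peers cover all but 4, so r2c8=4.
Step 15. [r3c6∈{5}] nothing but 5 survives at r3c6, so r3c6=5.
Step 16. [r9c1∈{7}] only 7 remains possible at r9c1 ⇒ r9c1=7.
Step 17. [r9c3∈{1}] r9c3 is down to just 1 ⇒ r9c3=1.
Step 18. [r8c3∈{3}] r8c3 has the single candidate 3 ⇒ r8c3=3.
Step 19. [r5c7∈{5}] r5c7 is down to just 5, so r5c7=5.
Step 20. [r6c6∈{7}] r6c6's peers cover all but 7 ⇒ r6c6=7.
Step 21. [r4c2∈{1}] only 1 remains possible at r4c2 ⇒ r4c2=1.
Step 22. [r4c5∈{5}] only 5 remains possible at r4c5 ⇒ r4c5=5.
Step 23. [r1c4∈{4}] r1c4 is down to just 4. So r1c4=4.
Step 24. [r7c8∈{1}] r7c8's peers cover all but 1. So r7c8=1.
Step 25. [r8c1∈{4}] only 4 remains possible at r8c1, so r8c1=4.
Step 26. [r8c9∈{9}] r8c9 has the single candidate 9. So r8c9=9.
Step 27. [r6c5∈{4}] r6c5 is down to just 4 ⇒ r6c5=4.
Step 28. [r1c8∈{5}] only 5 remains possible at r1c8 ⇒ r1c8=5.
Step 29. [r4c3∈{7}] r4c3 is down to just 7, so r4c3=7.
Step 30. [r3c8∈{9}] r3c8's peers cover all but 9. So r3c8=9.
Step 31. [r6c3∈{6}] r6c3's peers cover all but 6. So r6c3=6.
Step 32. [r2c1∈{6}] nothing but 6 survives at r2c1, so r2c1=6.
Step 33. [r1c2∈{2}] r1c2 has the single candidate 2, so r1c2=2.
Step 34. [r2c4∈{8}] r2c4's peers cover all but 8. So r2c4=8.
Step 35. [r7c7∈{3}] r7c7 is down to just 3 ⇒ r7c7=3.
Step 36. [r8c6∈{1}] r8c6 is down to just 1 ⇒ r8c6=1.
Step 37. [r1c6∈{3}] nothing but 3 survives at r1c6 ⇒ r1c6=3.
Step 38. [r9c6∈{6}] only 6 remains possible at r9c6, so r9c6=6.
Step 39. [r5c9∈{7}] r5c9 is down to just 7, so r5c9=7.
Step 40. [r5c2∈{4}] r5c2 has the single candidate 4. So r5c2=4.
Step 41. [r4c7∈{2}] r4c7 is down to just 2. So r4c7=2.
Step 42. [r9c8∈{2}] nothing but 2 survives at r9c8, so r9c8=2.
Step 43. [r6c7∈{9}] only 9 remains possible at r6c7 ⇒ r6c7=9.
Step 44. [r4c1∈{3}] r4c1's peers cover all but 3, so r4c1=3.

Answer: 9 2 8 4 1 3 7 5 6 / 6 7 5 8 9 2 1 4 3 / 1 3 4 7 6 5 8 9 2 / 3 1 7 6 5 9 2 8 4 / 2 4 9 1 3 8 5 6 7 / 8 5 6 2 4 7 9 3 1 / 5 6 2 9 7 4 3 1 8 / 4 8 3 5 2 1 6 7 9 / 7 9 1 3 8 6 4 2 5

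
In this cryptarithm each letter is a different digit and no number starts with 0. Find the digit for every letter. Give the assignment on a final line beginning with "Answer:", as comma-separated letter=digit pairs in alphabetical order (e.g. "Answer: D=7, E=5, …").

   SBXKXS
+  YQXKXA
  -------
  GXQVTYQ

Step 1. [col 1: S + A ≡ Q (mod 10)] no forcing yet in column 1 (carry-in 0); Q=2 is free and consistent — try it ⇒ Q=2.
Step 2. [col 1: S + A ≡ Q (mod 10)] column 1 (S + A ≡ Q (mod 10), carry-in 0) doesn't pin A yet; pick A=7 and continue, so A=7.
Step 3. [G] adding two 6-digit numbers gives at most 6+1 digits, and here it does — G is that final carry and must be 1 ⇒ G=1.
Step 4. [col 1: S + A ≡ Q (mod 10)] column 1: given A=7, Q=2, carry-in 0, and digits 1,2,7 already taken and all letters distinct, S+A≡Q (mod 10) forces S=5 ⇒ S=5.
Step 5. [col 2: X + X ≡ Y (mod 10)] several values work for Y in column 2 (X + X ≡ Y (mod 10), carry-in 1); try Y=9, so Y=9.
Step 6. [col 2: X + X ≡ Y (mod 10)] column 2 reads X+X+carry(1)=Y with Y=9; with digits 1,2,5,7,9 already taken and all letters distinct, the only value for X is 4 ⇒ X=4.
Step 7. [col 3: K + K ≡ T (mod 10)] column 3: given nothing yet, carry-in 0, and digits 1,2,4,5,7,9 already taken and all letters distinct, K+K≡T (mod 10) forces T=6, so T=6.
Step 8. [col 3: K + K ≡ T (mod 10)] several values work for K in column 3 (K + K ≡ T (mod 10), carry-in 0); try K=3. So K=3.
Step 9. [col 4: X + X ≡ V (mod 10)] from column 4 (X=4, carry-in 0, digits 1,2,3,4,5,6,7,9 already taken and all letters distinct): V must equal 8. So V=8.
Step 10. [col 5: B + Q ≡ Q (mod 10)] column 5: given Q=2, carry-in 0, and digits 1,2,3,4,5,6,7,8,9 already taken and all letters distinct, B+Q≡Q (mod 10) forces B=0, so B=0.

Answer: A=7, B=0, G=1, K=3, Q=2, S=5, T=6, V=8, X=4, Y=9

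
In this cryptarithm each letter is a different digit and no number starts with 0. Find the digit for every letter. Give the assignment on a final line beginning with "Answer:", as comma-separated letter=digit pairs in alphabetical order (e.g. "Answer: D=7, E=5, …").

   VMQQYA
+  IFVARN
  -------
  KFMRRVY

Step 1. [col 1: A + N ≡ Y (mod 10)] several values work for N in column 1 (A + N ≡ Y (mod 10), carry-in 0); try N=2, so N=2.
Step 2. [col 1: A + N ≡ Y (mod 10)] no forcing yet in column 1 (carry-in 0); Y=7 is free and consistent — try it ⇒ Y=7.
Step 3. [col 1: A + N ≡ Y (mod 10)] column 1 reads A+N+carry(0)=Y with N=2, Y=7; with digits 2,7 already taken and all letters distinct, the only value for A is 5 ⇒ A=5.
Step 4. [K] K is the leading digit of a 7-digit sum of two 6-digit numbers; the final carry is exactly 1, so K=1.
Step 5. [col 2: Y + R ≡ V (mod 10)] several values work for V in column 2 (Y + R ≡ V (mod 10), carry-in 0); try V=6 ⇒ V=6.
Step 6. [col 2: Y + R ≡ V (mod 10)] column 2: given Y=7, V=6, carry-in 0, and digits 1,2,5,6,7 already taken and all letters distinct, Y+R≡V (mod 10) forces R=9, so R=9.
Step 7. [col 3: Q + A ≡ R (mod 10)] column 3: given A=5, R=9, carry-in 1, and digits 1,2,5,6,7,9 already taken and all letters distinct, Q+A≡R (mod 10) forces Q=3 ⇒ Q=3.
Step 8. [col 5: M + F ≡ M (mod 10)] column 5 reads M+F+carry(0)=M with nothing yet; with digits 1,2,3,5,6,7,9 already taken and all letters distinct, the only value for F is 0 ⇒ F=0.
Step 9. [col 5: M + F ≡ M (mod 10)] M=8 is one option consistent with column 5 (M + F ≡ M (mod 10), carry-in 0) — take it, so M=8.
Step 10. [col 6: V + I ≡ F (mod 10)] in column 6 we have V+I≡F with carry-in 0; given V=6, F=0 and digits 0,1,2,3,5,6,7,8,9 already taken and all letters distinct, that pins I to 4 ⇒ I=4.

Answer: A=5, F=0, I=4, K=1, M=8, N=2, Q=3, R=9, V=6, Y=7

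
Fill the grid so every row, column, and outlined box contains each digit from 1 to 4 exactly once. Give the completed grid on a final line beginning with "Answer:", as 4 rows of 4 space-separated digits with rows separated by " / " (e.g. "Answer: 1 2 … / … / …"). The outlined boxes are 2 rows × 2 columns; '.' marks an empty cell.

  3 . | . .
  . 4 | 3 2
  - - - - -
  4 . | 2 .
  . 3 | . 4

Step 1. [r3c2∈{1}] nothing but 1 survives at r3c2, so r3c2=1.
Step 2. [r1c4∈{1}] r1c4 is down to just 1, so r1c4=1.
Step 3. [r1c3∈{4}] r1c3's peers cover all but 4. So r1c3=4.
Step 4. [r4c1∈{2}] nothing but 2 survives at r4c1, so r4c1=2.
Step 5. [r4c3∈{1}] only 1 remains possible at r4c3. So r4c3=1.
Step 6. [r3c4∈{3}] nothing but 3 survives at r3c4 ⇒ r3c4=3.
Step 7. [r2c1∈{1}] r2c1 is down to just 1. So r2c1=1.
Step 8. [r1c2∈{2}] nothing but 2 survives at r1c2, so r1c2=2.

Answer: 3 2 4 1 / 1 4 3 2 / 4 1 2 3 / 2 3 1 4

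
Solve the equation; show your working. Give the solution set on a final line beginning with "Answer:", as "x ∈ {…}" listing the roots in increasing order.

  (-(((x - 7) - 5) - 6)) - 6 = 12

Step 1. [(-(((x - 7) - 5) - 6)) - 6 = 12] 6 comes off first (add 6) ⇒ sub: -(((x - 7) - 5) - 6) = 18.
Step 2. [-(((x - 7) - 5) - 6) = 18] LHS negated; negate both sides ⇒ neg: ((x - 7) - 5) - 6 = -18.
Step 3. [((x - 7) - 5) - 6 = -18] the outer -6 inverts by adding 6, so sub: (x - 7) - 5 = -12.
Step 4. [(x - 7) - 5 = -12] the outer -5 inverts by adding 5, so sub: x - 7 = -7.
Step 5. [x - 7 = -7] add 7: x sits inside (… - 7). So sub: x = 0.

Answer: x ∈ {0}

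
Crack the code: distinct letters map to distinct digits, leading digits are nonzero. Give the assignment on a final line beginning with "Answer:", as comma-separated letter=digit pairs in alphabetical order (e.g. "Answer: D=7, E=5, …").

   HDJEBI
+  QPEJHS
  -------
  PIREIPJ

Step 1. [col 1: I + S ≡ J (mod 10)] S=3 is one option consistent with column 1 (I + S ≡ J (mod 10), carry-in 0) — take it ⇒ S=3.
Step 2. [P] adding two 6-digit numbers gives at most 6+1 digits, and here it does — P is that final carry and must be 1. So P=1.
Step 3. [col 1: I + S ≡ J (mod 10)] no forcing yet in column 1 (carry-in 0); I=7 is free and consistent — try it ⇒ I=7.
Step 4. [col 1: I + S ≡ J (mod 10)] column 1 reads I+S+carry(0)=J with I=7, S=3; with digits 1,3,7 already taken and all letters distinct, the only value for J is 0, so J=0.
Step 5. [col 2: B + H ≡ P (mod 10)] column 2 (B + H ≡ P (mod 10), carry-in 1) doesn't pin H yet; pick H=8 and continue. So H=8.
Step 6. [col 2: B + H ≡ P (mod 10)] in column 2 we have B+H≡P with carry-in 1; given H=8, P=1 and digits 0,1,3,7,8 already taken and all letters distinct, that pins B to 2. So B=2.
Step 7. [col 3: E + J ≡ I (mod 10)] from column 3 (J=0, I=7, carry-in 1, digits 0,1,2,3,7,8 already taken and all letters distinct): E must equal 6, so E=6.
Step 8. [col 5: D + P ≡ R (mod 10)] in column 5 we have D+P≡R with carry-in 0; given P=1 and digits 0,1,2,3,6,7,8 already taken and all letters distinct, that pins R to 5 ⇒ R=5.
Step 9. [col 5: D + P ≡ R (mod 10)] column 5 reads D+P+carry(0)=R with P=1, R=5; with digits 0,1,2,3,5,6,7,8 already taken and all letters distinct, the only value for D is 4 ⇒ D=4.
Step 10. [col 6: H + Q ≡ I (mod 10)] in column 6 we have H+Q≡I with carry-in 0; given H=8, I=7 and digits 0,1,2,3,4,5,6,7,8 already taken and all letters distinct, that pins Q to 9. So Q=9.

Answer: B=2, D=4, E=6, H=8, I=7, J=0, P=1, Q=9, R=5, S=3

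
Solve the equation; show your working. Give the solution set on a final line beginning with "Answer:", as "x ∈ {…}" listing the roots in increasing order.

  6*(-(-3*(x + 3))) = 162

Step 1. [6*(-(-3*(x + 3))) = 162] leading coefficient 6: divide by 6. So div: -(-3*(x + 3)) = 27.
Step 2. [-(-3*(x + 3)) = 27] flip signs both sides. So neg: -3*(x + 3) = -27.
Step 3. [-3*(x + 3) = -27] -3·(inner) — divide through by -3. So div: x + 3 = 9.
Step 4. [x + 3 = 9] subtract 3: x sits inside (… + 3) ⇒ sub: x = 6.

Answer: x ∈ {6}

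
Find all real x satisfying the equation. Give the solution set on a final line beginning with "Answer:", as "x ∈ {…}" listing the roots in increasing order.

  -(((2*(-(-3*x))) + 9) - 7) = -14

Step 1. [-(((2*(-(-3*x))) + 9) - 7) = -14] leading − — multiply by −1, so neg: ((2*(-(-3*x))) + 9) - 7 = 14.
Step 2. [((2*(-(-3*x))) + 9) - 7 = 14] -7 is outermost — add 7 both sides ⇒ sub: (2*(-(-3*x))) + 9 = 21.
Step 3. [(2*(-(-3*x))) + 9 = 21] +9 is outermost — subtract 9 both sides, so sub: 2*(-(-3*x)) = 12.
Step 4. [2*(-(-3*x)) = 12] divide by the outer 2. So div: -(-3*x) = 6.
Step 5. [-(-3*x) = 6] LHS negated; negate both sides, so neg: -3*x = -6.
Step 6. [-3*x = -6] -3·(inner) — divide through by -3, so div: x = 2.

Answer: x ∈ {2}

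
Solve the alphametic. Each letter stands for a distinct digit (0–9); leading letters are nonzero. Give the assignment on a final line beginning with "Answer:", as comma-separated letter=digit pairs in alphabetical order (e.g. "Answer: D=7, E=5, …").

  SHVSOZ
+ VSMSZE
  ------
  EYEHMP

Step 1. [col 1: Z + E ≡ P (mod 10)] several values work for Z in column 1 (Z + E ≡ P (mod 10), carry-in 0); try Z=5 ⇒ Z=5.
Step 2. [col 1: Z + E ≡ P (mod 10)] several values work for E in column 1 (Z + E ≡ P (mod 10), carry-in 0); try E=6 ⇒ E=6.
Step 3. [col 1: Z + E ≡ P (mod 10)] in column 1 we have Z+E≡P with carry-in 0; given Z=5, E=6 and digits 5,6 already taken and all letters distinct, that pins P to 1 ⇒ P=1.
Step 4. [col 2: O + Z ≡ M (mod 10)] no forcing yet in column 2 (carry-in 1); O=8 is free and consistent — try it. So O=8.
Step 5. [col 2: O + Z ≡ M (mod 10)] in column 2 we have O+Z≡M with carry-in 1; given O=8, Z=5 and digits 1,5,6,8 already taken and all letters distinct, that pins M to 4, so M=4.
Step 6. [col 3: S + S ≡ H (mod 10)] column 3 reads S+S+carry(1)=H with nothing yet; with digits 1,4,5,6,8 already taken and all letters distinct, the only value for H is 7, so H=7.
Step 7. [col 3: S + S ≡ H (mod 10)] from column 3 (H=7, carry-in 1, digits 1,4,5,6,7,8 already taken and all letters distinct): S must equal 3. So S=3.
Step 8. [col 4: V + M ≡ E (mod 10)] from column 4 (M=4, E=6, carry-in 0, digits 1,3,4,5,6,7,8 already taken and all letters distinct): V must equal 2 ⇒ V=2.
Step 9. [col 5: H + S ≡ Y (mod 10)] column 5 reads H+S+carry(0)=Y with H=7, S=3; with digits 1,2,3,4,5,6,7,8 already taken and all letters distinct, the only value for Y is 0 ⇒ Y=0.

Answer: E=6, H=7, M=4, O=8, P=1, S=3, V=2, Y=0, Z=5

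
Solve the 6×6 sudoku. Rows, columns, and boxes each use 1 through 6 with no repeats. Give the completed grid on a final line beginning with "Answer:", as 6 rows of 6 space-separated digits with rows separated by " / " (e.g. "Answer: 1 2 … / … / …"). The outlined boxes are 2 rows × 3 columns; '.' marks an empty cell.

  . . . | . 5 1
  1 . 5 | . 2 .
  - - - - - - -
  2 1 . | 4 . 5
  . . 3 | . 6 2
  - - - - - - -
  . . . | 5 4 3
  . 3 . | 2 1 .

Step 1. [r5c1∈{6}] only 6 remains possible at r5c1. So r5c1=6.
Step 2. [r5c2∈{2}] only 2 remains possible at r5c2, so r5c2=2.
Step 3. [r6c1∈{4,5}] in row 6, 5 fits only at r6c1. So r6c1=5.
Step 4. [r2c6∈{4,6}] 4 has one home in col 6: r2c6. So r2c6=4.
Step 5. [r2c2∈{6}] only 6 remains possible at r2c2. So r2c2=6.
Step 6. [r1c2∈{4}] nothing but 4 survives at r1c2 ⇒ r1c2=4.
Step 7. [r1c4∈{3,6}] r1c4 is the only open cell in row 1 admitting 6. So r1c4=6.
Step 8. [r3c3∈{6}] only 6 remains possible at r3c3. So r3c3=6.
Step 9. [r1c3∈{2}] r1c3 is down to just 2, so r1c3=2.
Step 10. [r4c1∈{4}] r4c1 is down to just 4. So r4c1=4.
Step 11. [r4c4∈{1}] r4c4's peers cover all but 1. So r4c4=1.
Step 12. [r6c6∈{6}] r6c6 is down to just 6. So r6c6=6.
Step 13. [r1c1∈{3}] r1c1 is down to just 3, so r1c1=3.
Step 14. [r4c2∈{5}] r4c2 is down to just 5. So r4c2=5.
Step 15. [r2c4∈{3}] nothing but 3 survives at r2c4 ⇒ r2c4=3.
Step 16. [r3c5∈{3}] r3c5 has the single candidate 3. So r3c5=3.
Step 17. [r6c3∈{4}] r6c3 is down to just 4 ⇒ r6c3=4.
Step 18. [r5c3∈{1}] only 1 remains possible at r5c3 ⇒ r5c3=1.

Answer: 3 4 2 6 5 1 / 1 6 5 3 2 4 / 2 1 6 4 3 5 / 4 5 3 1 6 2 / 6 2 1 5 4 3 / 5 3 4 2 1 6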